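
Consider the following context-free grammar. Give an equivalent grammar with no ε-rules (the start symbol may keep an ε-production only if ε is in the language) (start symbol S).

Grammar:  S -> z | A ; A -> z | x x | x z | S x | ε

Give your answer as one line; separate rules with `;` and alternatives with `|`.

S -> z | A | ε; A -> z | x x | x z | S x | x

Nullable set = {A, S}.
ε ∈ L(G) since S is nullable, so keep S → ε.
Add the nullable-subset variants: A → S x gives S x | x.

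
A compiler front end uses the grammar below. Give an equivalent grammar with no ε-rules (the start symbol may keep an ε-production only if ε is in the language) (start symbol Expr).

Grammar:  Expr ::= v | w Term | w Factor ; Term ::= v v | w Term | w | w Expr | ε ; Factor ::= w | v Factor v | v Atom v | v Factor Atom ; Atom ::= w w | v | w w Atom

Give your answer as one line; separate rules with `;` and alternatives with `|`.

Expr ::= v | w Term | w | w Factor; Term ::= v v | w Term | w | w Expr; Factor ::= w | v Factor v | v Atom v | v Factor Atom; Atom ::= w w | v | w w Atom

The nullable symbols are {Term}.
ε ∉ L(G), so no ε-production is kept.
Add the nullable-subset variants: Expr → w Term gives w Term | w. Term → w Term gives w Term | w.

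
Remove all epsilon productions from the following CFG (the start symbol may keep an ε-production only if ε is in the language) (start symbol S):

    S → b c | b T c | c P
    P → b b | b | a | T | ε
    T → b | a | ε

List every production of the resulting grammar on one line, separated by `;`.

The nullable symbols are {P, T}.
ε ∉ L(G), so no ε-production is kept.
For each production, add variants omitting each subset of nullable occurrences: S → c P gives c P | c.

S → b c | b T c | c P | c; P → b b | b | a | T; T → b | a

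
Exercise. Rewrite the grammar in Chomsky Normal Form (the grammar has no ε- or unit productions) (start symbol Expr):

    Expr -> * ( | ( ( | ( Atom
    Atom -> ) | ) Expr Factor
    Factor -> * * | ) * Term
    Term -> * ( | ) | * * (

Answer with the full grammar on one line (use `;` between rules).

Expr -> X1 X2 | X2 X2 | X2 Atom; Atom -> ) | X3 Y1; Factor -> X1 X1 | X3 Y2; Term -> X1 X2 | ) | X1 Y3; X1 -> *; X2 -> (; X3 -> ); Y1 -> Expr Factor; Y2 -> X1 Term; Y3 -> X1 X2

Introduce a nonterminal for each terminal appearing in a rule of length ≥ 2: X1 → *, X2 → (, X3 → ).
Binarize each right-hand side of length ≥ 3 by chaining fresh nonterminals (Y1, Y2, …): affected rules were Atom → X3 Expr Factor; Factor → X3 X1 Term; Term → X1 X1 X2.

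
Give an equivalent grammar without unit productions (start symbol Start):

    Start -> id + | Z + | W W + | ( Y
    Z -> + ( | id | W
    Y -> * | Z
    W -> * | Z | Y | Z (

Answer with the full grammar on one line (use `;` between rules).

Start -> id + | Z + | W W + | ( Y; Z -> + ( | id | * | Z (; Y -> + ( | id | * | Z (; W -> + ( | id | * | Z (

Unit pairs: W ⇒* {Y, Z}; Y ⇒* {W, Z}; Z ⇒* {W, Y}.
For each unit pair (A, B), copy every non-unit production of B to A, then drop all unit productions.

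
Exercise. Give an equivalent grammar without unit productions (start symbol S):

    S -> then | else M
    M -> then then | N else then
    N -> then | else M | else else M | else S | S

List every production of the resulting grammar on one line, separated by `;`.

Unit pairs: N ⇒* {S}.
For every A with A ⇒* B via unit rules, add B's non-unit alternatives to A; then delete every rule of the form X → Y.

S -> then | else M; M -> then then | N else then; N -> then | else M | else else M | else S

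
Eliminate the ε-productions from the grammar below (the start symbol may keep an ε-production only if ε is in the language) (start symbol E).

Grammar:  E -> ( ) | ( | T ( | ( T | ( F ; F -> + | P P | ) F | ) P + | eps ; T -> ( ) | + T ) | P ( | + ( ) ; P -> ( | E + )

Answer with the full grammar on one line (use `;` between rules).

The nullable symbols are {F}.
ε ∉ L(G), so no ε-production is kept.
Expand every rule over subsets of its nullable positions: F → ) F gives ) F | ).

E -> ( ) | ( | T ( | ( T | ( F; F -> + | P P | ) F | ) | ) P +; T -> ( ) | + T ) | P ( | + ( ); P -> ( | E + )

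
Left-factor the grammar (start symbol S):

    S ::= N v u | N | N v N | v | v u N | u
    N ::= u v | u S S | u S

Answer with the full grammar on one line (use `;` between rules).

S has alternatives sharing prefix 'N': factor to S → N S' with S' → v u | ε | v N.
S has alternatives sharing prefix 'v': factor to S → v S'' with S'' → ε | u N.
N has alternatives sharing prefix 'u': factor to N → u N' with N' → v | S S | S.
S' has alternatives sharing prefix 'v': factor to S' → v S''' with S''' → u | N.
N' has alternatives sharing prefix 'S': factor to N' → S N'' with N'' → S | ε.

S ::= u | N S' | v S''; N ::= u N'; S' ::= ε | v S'''; S'' ::= ε | u N; N' ::= v | S N''; S''' ::= u | N; N'' ::= S | ε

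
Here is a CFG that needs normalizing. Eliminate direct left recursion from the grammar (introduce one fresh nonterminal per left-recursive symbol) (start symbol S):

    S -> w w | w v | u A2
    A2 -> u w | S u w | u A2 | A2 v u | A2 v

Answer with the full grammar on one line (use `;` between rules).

S -> w w | w v | u A2; A2 -> u w A2' | S u w A2' | u A2 A2'; A2' -> v u A2' | v A2' | eps

A2 is directly left-recursive.
For A2: α = {v u, v}, β = {u w, S u w, u A2}. Rewrite as A2 → β A2' and A2' → α A2' | ε.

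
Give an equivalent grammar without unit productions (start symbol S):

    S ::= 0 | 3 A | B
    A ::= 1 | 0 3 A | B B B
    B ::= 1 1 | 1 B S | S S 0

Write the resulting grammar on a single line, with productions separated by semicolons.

S ::= 1 1 | 1 B S | S S 0 | 0 | 3 A; A ::= 1 | 0 3 A | B B B; B ::= 1 1 | 1 B S | S S 0

Unit pairs: S ⇒* {B}.
For every A with A ⇒* B via unit rules, add B's non-unit alternatives to A; then delete every rule of the form X → Y.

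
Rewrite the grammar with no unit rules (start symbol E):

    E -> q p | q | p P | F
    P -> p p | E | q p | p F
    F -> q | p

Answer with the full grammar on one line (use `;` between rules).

E -> q p | q | p P | p; P -> q p | q | p P | p p | p F | p; F -> q | p

Unit pairs: E ⇒* {F}; P ⇒* {E, F}.
For every A with A ⇒* B via unit rules, add B's non-unit alternatives to A; then delete every rule of the form X → Y.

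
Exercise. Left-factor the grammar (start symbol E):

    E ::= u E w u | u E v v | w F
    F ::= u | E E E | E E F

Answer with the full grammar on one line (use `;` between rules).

E ::= w F | u E E'; F ::= u | E E F'; E' ::= w u | v v; F' ::= E | F

E has alternatives sharing prefix 'u E': factor to E → u E E' with E' → w u | v v.
F has alternatives sharing prefix 'E E': factor to F → E E F' with F' → E | F.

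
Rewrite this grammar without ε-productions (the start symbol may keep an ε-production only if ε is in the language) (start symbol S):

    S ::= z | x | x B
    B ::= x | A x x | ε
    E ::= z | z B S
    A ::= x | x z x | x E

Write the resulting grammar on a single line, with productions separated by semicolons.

S ::= z | x | x B; B ::= x | A x x; E ::= z | z B S | z S; A ::= x | x z x | x E

The nullable symbols are {B}.
ε ∉ L(G), so no ε-production is kept.
For each production, add variants omitting each subset of nullable occurrences: E → z B S gives z B S | z S.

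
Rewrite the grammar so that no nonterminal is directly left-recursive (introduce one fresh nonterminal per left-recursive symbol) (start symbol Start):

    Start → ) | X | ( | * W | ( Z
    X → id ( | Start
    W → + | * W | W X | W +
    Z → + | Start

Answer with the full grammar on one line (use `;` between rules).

Start → ) | X | ( | * W | ( Z; X → id ( | Start; W → + W1 | * W W1; Z → + | Start; W1 → X W1 | + W1 | epsilon

W is directly left-recursive.
For W: α = {X, +}, β = {+, * W}. Rewrite as W → β W1 and W1 → α W1 | ε.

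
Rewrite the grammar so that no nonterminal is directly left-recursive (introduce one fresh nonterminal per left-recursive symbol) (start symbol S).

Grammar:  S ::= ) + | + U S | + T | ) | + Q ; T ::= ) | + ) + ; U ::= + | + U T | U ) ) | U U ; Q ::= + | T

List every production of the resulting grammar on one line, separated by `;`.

Left recursion appears on U.
For U: α = {) ), U}, β = {+, + U T}. Rewrite as U → β U' and U' → α U' | ε.

S ::= ) + | + U S | + T | ) | + Q; T ::= ) | + ) +; U ::= + U' | + U T U'; Q ::= + | T; U' ::= ) ) U' | U U' | ε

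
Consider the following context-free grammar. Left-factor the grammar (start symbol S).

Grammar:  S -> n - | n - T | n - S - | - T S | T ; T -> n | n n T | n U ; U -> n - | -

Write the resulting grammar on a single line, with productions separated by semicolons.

S -> - T S | T | n - S'; T -> n T'; U -> n - | -; S' -> eps | T | S -; T' -> eps | n T | U

S has alternatives sharing prefix 'n -': factor to S → n - S' with S' → ε | T | S -.
T has alternatives sharing prefix 'n': factor to T → n T' with T' → ε | n T | U.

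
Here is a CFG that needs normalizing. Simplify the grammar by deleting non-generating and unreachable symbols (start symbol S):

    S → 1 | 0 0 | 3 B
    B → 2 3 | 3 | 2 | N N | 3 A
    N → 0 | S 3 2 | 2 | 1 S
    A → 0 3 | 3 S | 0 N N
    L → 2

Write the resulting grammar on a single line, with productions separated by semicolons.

Generating nonterminals: {A, B, L, N, S}.
Reachable from S after that: {A, B, N, S}.
Removed useless symbols: {L} and every production mentioning them.

S → 1 | 0 0 | 3 B; B → 2 3 | 3 | 2 | N N | 3 A; N → 0 | S 3 2 | 2 | 1 S; A → 0 3 | 3 S | 0 N N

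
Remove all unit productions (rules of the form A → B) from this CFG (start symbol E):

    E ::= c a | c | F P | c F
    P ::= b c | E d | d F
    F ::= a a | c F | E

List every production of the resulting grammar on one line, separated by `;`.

E ::= c a | c | F P | c F; P ::= b c | E d | d F; F ::= c a | c | F P | c F | a a

Unit pairs: F ⇒* {E}.
For every A with A ⇒* B via unit rules, add B's non-unit alternatives to A; then delete every rule of the form X → Y.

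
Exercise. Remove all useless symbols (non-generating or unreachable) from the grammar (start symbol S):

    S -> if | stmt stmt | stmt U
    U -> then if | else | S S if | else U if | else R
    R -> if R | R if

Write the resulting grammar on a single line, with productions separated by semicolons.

S -> if | stmt stmt | stmt U; U -> then if | else | S S if | else U if

Generating nonterminals: {S, U}.
Reachable from S after that: {S, U}.
Removed useless symbols: {R} and every production mentioning them.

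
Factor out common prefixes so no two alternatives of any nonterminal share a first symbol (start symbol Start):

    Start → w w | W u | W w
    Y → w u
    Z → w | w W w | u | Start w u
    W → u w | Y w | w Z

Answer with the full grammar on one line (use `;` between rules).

Start has alternatives sharing prefix 'W': factor to Start → W Start1 with Start1 → u | w.
Z has alternatives sharing prefix 'w': factor to Z → w Z1 with Z1 → ε | W w.

Start → w w | W Start1; Y → w u; Z → u | Start w u | w Z1; W → u w | Y w | w Z; Start1 → u | w; Z1 → eps | W w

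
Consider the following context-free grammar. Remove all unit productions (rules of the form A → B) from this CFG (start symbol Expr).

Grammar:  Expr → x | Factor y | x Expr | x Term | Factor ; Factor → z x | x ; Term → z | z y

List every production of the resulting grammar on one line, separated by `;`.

Unit pairs: Expr ⇒* {Factor}.
For each unit pair (A, B), copy every non-unit production of B to A, then drop all unit productions.

Expr → z x | x | Factor y | x Expr | x Term; Factor → z x | x; Term → z | z y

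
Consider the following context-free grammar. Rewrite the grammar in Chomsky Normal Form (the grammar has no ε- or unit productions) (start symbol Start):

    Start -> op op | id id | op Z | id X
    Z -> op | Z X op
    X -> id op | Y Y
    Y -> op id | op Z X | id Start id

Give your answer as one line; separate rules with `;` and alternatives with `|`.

Introduce a nonterminal for each terminal appearing in a rule of length ≥ 2: X1 → op, X2 → id.
Binarize each right-hand side of length ≥ 3 by chaining fresh nonterminals (Y1, Y2, …): affected rules were Z → Z X X1; Y → X1 Z X; Y → X2 Start X2.

Start -> X1 X1 | X2 X2 | X1 Z | X2 X; Z -> op | Z Y1; X -> X2 X1 | Y Y; Y -> X1 X2 | X1 Y2 | X2 Y3; X1 -> op; X2 -> id; Y1 -> X X1; Y2 -> Z X; Y3 -> Start X2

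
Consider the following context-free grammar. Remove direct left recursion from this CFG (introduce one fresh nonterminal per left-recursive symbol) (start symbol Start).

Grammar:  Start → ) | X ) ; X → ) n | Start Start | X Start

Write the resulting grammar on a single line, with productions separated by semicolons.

X is directly left-recursive.
For X: α = {Start}, β = {) n, Start Start}. Rewrite as X → β X1 and X1 → α X1 | ε.

Start → ) | X ); X → ) n X1 | Start Start X1; X1 → Start X1 | ε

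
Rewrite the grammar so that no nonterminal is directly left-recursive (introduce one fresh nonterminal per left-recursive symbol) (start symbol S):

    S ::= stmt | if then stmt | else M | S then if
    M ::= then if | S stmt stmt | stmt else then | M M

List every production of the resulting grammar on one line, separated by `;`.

Left recursion appears on S, M.
For S: α = {then if}, β = {stmt, if then stmt, else M}. Rewrite as S → β S' and S' → α S' | ε.
For M: α = {M}, β = {then if, S stmt stmt, stmt else then}. Rewrite as M → β M' and M' → α M' | ε.

S ::= stmt S' | if then stmt S' | else M S'; M ::= then if M' | S stmt stmt M' | stmt else then M'; S' ::= then if S' | ε; M' ::= M M' | ε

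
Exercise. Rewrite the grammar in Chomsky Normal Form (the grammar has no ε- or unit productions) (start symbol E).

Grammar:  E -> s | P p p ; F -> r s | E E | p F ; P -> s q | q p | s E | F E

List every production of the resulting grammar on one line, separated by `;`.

Introduce a nonterminal for each terminal appearing in a rule of length ≥ 2: X1 → p, X2 → r, X3 → s, X4 → q.
Binarize each right-hand side of length ≥ 3 by chaining fresh nonterminals (Y1, Y2, …): affected rules were E → P X1 X1.

E -> s | P Y1; F -> X2 X3 | E E | X1 F; P -> X3 X4 | X4 X1 | X3 E | F E; X1 -> p; X2 -> r; X3 -> s; X4 -> q; Y1 -> X1 X1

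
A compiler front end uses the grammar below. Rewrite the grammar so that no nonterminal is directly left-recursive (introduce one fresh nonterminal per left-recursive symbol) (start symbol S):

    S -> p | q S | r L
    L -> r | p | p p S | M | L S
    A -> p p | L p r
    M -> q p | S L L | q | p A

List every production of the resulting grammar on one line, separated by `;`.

Left recursion appears on L.
For L: α = {S}, β = {r, p, p p S, M}. Rewrite as L → β L' and L' → α L' | ε.

S -> p | q S | r L; L -> r L' | p L' | p p S L' | M L'; A -> p p | L p r; M -> q p | S L L | q | p A; L' -> S L' | eps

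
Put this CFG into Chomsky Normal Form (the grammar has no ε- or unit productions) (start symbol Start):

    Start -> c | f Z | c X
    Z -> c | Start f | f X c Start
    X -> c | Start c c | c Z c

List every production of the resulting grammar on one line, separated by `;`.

Start -> c | X1 Z | X2 X; Z -> c | Start X1 | X1 Y1; X -> c | Start Y3 | X2 Y4; X1 -> f; X2 -> c; Y1 -> X Y2; Y2 -> X2 Start; Y3 -> X2 X2; Y4 -> Z X2

Introduce a nonterminal for each terminal appearing in a rule of length ≥ 2: X1 → f, X2 → c.
Binarize each right-hand side of length ≥ 3 by chaining fresh nonterminals (Y1, Y2, …): affected rules were Z → X1 X X2 Start; X → Start X2 X2; X → X2 Z X2.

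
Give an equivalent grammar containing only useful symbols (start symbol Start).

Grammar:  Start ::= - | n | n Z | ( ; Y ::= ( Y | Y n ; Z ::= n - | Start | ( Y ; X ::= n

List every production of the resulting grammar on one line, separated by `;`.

Start ::= - | n | n Z | (; Z ::= n - | Start

Generating nonterminals: {Start, X, Z}.
Reachable from Start after that: {Start, Z}.
Removed useless symbols: {X, Y} and every production mentioning them.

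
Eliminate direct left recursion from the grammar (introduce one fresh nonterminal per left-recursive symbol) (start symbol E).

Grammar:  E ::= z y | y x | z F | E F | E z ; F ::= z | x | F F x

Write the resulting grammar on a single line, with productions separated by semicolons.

Left recursion appears on E, F.
For E: α = {F, z}, β = {z y, y x, z F}. Rewrite as E → β E' and E' → α E' | ε.
For F: α = {F x}, β = {z, x}. Rewrite as F → β F' and F' → α F' | ε.

E ::= z y E' | y x E' | z F E'; F ::= z F' | x F'; E' ::= F E' | z E' | ε; F' ::= F x F' | ε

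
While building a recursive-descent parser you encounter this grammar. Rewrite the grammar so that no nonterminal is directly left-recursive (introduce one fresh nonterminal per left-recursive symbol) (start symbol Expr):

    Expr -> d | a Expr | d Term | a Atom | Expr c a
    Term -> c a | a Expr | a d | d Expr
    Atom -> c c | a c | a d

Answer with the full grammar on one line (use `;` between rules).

Expr is directly left-recursive.
For Expr: α = {c a}, β = {d, a Expr, d Term, a Atom}. Rewrite as Expr → β Expr1 and Expr1 → α Expr1 | ε.

Expr -> d Expr1 | a Expr Expr1 | d Term Expr1 | a Atom Expr1; Term -> c a | a Expr | a d | d Expr; Atom -> c c | a c | a d; Expr1 -> c a Expr1 | eps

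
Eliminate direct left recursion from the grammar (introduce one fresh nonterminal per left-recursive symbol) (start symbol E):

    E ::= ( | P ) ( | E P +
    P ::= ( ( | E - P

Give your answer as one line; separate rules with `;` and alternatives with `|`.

E ::= ( E' | P ) ( E'; P ::= ( ( | E - P; E' ::= P + E' | ε

E is directly left-recursive.
For E: α = {P +}, β = {(, P ) (}. Rewrite as E → β E' and E' → α E' | ε.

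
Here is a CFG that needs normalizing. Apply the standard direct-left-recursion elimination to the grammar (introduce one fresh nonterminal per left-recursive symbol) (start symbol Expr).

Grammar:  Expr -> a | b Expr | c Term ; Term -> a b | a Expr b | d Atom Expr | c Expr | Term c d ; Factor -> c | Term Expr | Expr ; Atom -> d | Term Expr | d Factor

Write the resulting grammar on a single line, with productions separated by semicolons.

Term is directly left-recursive.
For Term: α = {c d}, β = {a b, a Expr b, d Atom Expr, c Expr}. Rewrite as Term → β Term1 and Term1 → α Term1 | ε.

Expr -> a | b Expr | c Term; Term -> a b Term1 | a Expr b Term1 | d Atom Expr Term1 | c Expr Term1; Factor -> c | Term Expr | Expr; Atom -> d | Term Expr | d Factor; Term1 -> c d Term1 | ε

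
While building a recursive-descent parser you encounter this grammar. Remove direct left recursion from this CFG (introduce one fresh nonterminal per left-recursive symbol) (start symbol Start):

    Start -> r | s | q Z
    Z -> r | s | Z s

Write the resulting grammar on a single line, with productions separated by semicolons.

Left recursion appears on Z.
For Z: α = {s}, β = {r, s}. Rewrite as Z → β Z1 and Z1 → α Z1 | ε.

Start -> r | s | q Z; Z -> r Z1 | s Z1; Z1 -> s Z1 | epsilon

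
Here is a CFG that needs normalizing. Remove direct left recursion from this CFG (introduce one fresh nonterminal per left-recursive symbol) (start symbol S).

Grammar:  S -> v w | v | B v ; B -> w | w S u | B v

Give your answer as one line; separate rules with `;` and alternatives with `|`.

S -> v w | v | B v; B -> w B' | w S u B'; B' -> v B' | ε

B is directly left-recursive.
For B: α = {v}, β = {w, w S u}. Rewrite as B → β B' and B' → α B' | ε.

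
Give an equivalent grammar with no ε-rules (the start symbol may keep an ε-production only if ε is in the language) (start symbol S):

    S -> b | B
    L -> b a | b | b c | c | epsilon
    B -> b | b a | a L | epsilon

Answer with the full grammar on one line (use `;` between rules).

The nullable symbols are {B, L, S}.
ε ∈ L(G) since S is nullable, so keep S → ε.
Add the nullable-subset variants: B → a L gives a L | a.

S -> b | B | ε; L -> b a | b | b c | c; B -> b | b a | a L | a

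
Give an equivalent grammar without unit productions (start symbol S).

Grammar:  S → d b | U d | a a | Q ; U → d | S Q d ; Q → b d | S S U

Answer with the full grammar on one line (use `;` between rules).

S → d b | U d | a a | b d | S S U; U → d | S Q d; Q → b d | S S U

Unit pairs: S ⇒* {Q}.
For every A with A ⇒* B via unit rules, add B's non-unit alternatives to A; then delete every rule of the form X → Y.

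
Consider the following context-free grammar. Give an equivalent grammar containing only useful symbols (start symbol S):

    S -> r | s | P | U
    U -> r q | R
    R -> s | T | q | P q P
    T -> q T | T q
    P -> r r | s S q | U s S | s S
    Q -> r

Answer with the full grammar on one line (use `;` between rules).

S -> r | s | P | U; U -> r q | R; R -> s | q | P q P; P -> r r | s S q | U s S | s S

Generating nonterminals: {P, Q, R, S, U}.
Reachable from S after that: {P, R, S, U}.
Removed useless symbols: {Q, T} and every production mentioning them.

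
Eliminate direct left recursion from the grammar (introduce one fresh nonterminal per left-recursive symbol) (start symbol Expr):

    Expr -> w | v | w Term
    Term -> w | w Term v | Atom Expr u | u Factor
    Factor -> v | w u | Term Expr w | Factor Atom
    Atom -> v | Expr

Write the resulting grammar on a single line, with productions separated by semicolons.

Left recursion appears on Factor.
For Factor: α = {Atom}, β = {v, w u, Term Expr w}. Rewrite as Factor → β Factor1 and Factor1 → α Factor1 | ε.

Expr -> w | v | w Term; Term -> w | w Term v | Atom Expr u | u Factor; Factor -> v Factor1 | w u Factor1 | Term Expr w Factor1; Atom -> v | Expr; Factor1 -> Atom Factor1 | epsilon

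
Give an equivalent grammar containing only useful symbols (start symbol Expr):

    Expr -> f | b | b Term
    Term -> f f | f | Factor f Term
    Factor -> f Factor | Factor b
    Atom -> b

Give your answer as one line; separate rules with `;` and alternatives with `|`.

Generating nonterminals: {Atom, Expr, Term}.
Reachable from Expr after that: {Expr, Term}.
Removed useless symbols: {Atom, Factor} and every production mentioning them.

Expr -> f | b | b Term; Term -> f f | f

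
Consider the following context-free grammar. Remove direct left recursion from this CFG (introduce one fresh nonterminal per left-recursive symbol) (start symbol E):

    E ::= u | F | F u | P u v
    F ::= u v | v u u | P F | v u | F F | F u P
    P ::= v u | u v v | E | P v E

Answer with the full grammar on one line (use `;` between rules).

Directly left-recursive nonterminals: F, P.
For F: α = {F, u P}, β = {u v, v u u, P F, v u}. Rewrite as F → β F' and F' → α F' | ε.
For P: α = {v E}, β = {v u, u v v, E}. Rewrite as P → β P' and P' → α P' | ε.

E ::= u | F | F u | P u v; F ::= u v F' | v u u F' | P F F' | v u F'; P ::= v u P' | u v v P' | E P'; F' ::= F F' | u P F' | eps; P' ::= v E P' | eps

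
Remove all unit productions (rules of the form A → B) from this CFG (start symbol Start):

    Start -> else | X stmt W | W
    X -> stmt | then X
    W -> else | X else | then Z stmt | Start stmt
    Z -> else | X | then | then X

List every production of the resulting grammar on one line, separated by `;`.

Start -> else | X stmt W | X else | then Z stmt | Start stmt; X -> stmt | then X; W -> else | X else | then Z stmt | Start stmt; Z -> else | then | then X | stmt

Unit pairs: Start ⇒* {W}; Z ⇒* {X}.
Replace each nonterminal's rules with the union of the non-unit rules of every nonterminal it unit-derives.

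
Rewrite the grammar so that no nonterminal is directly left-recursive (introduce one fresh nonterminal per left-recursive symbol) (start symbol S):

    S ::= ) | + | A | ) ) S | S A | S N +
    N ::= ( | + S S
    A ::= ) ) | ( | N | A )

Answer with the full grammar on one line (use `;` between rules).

Left recursion appears on S, A.
For S: α = {A, N +}, β = {), +, A, ) ) S}. Rewrite as S → β S' and S' → α S' | ε.
For A: α = {)}, β = {) ), (, N}. Rewrite as A → β A' and A' → α A' | ε.

S ::= ) S' | + S' | A S' | ) ) S S'; N ::= ( | + S S; A ::= ) ) A' | ( A' | N A'; S' ::= A S' | N + S' | ε; A' ::= ) A' | ε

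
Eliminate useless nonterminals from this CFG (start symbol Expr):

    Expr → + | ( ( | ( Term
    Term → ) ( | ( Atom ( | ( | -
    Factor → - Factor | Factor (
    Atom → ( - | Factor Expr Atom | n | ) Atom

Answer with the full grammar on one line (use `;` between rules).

Generating nonterminals: {Atom, Expr, Term}.
Reachable from Expr after that: {Atom, Expr, Term}.
Removed useless symbols: {Factor} and every production mentioning them.

Expr → + | ( ( | ( Term; Term → ) ( | ( Atom ( | ( | -; Atom → ( - | n | ) Atom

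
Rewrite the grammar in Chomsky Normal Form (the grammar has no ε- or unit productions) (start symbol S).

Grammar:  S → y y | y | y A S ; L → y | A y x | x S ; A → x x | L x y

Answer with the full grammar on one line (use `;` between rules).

S → X1 X1 | y | X1 Y1; L → y | A Y2 | X2 S; A → X2 X2 | L Y3; X1 → y; X2 → x; Y1 → A S; Y2 → X1 X2; Y3 → X2 X1

Introduce a nonterminal for each terminal appearing in a rule of length ≥ 2: X1 → y, X2 → x.
Binarize each right-hand side of length ≥ 3 by chaining fresh nonterminals (Y1, Y2, …): affected rules were S → X1 A S; L → A X1 X2; A → L X2 X1.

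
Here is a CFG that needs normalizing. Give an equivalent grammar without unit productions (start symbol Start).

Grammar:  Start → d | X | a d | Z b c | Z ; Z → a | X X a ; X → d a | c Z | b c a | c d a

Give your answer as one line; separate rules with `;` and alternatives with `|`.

Unit pairs: Start ⇒* {X, Z}.
Replace each nonterminal's rules with the union of the non-unit rules of every nonterminal it unit-derives.

Start → a | X X a | d | a d | Z b c | d a | c Z | b c a | c d a; Z → a | X X a; X → d a | c Z | b c a | c d a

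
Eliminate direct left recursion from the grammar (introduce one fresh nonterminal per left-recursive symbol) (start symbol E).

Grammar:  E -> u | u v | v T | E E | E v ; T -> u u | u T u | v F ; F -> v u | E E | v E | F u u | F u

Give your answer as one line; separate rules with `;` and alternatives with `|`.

E -> u E' | u v E' | v T E'; T -> u u | u T u | v F; F -> v u F' | E E F' | v E F'; E' -> E E' | v E' | epsilon; F' -> u u F' | u F' | epsilon

Directly left-recursive nonterminals: E, F.
For E: α = {E, v}, β = {u, u v, v T}. Rewrite as E → β E' and E' → α E' | ε.
For F: α = {u u, u}, β = {v u, E E, v E}. Rewrite as F → β F' and F' → α F' | ε.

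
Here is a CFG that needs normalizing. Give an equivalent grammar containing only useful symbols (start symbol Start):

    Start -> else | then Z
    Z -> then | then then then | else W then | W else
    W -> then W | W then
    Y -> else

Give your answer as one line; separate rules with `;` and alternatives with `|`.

Generating nonterminals: {Start, Y, Z}.
Reachable from Start after that: {Start, Z}.
Removed useless symbols: {W, Y} and every production mentioning them.

Start -> else | then Z; Z -> then | then then then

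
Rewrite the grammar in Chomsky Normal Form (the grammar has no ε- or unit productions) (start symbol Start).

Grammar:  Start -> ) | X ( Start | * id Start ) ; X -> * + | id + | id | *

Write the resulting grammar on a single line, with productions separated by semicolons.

Introduce a nonterminal for each terminal appearing in a rule of length ≥ 2: X1 → (, X2 → *, X3 → id, X4 → ), X5 → +.
Binarize each right-hand side of length ≥ 3 by chaining fresh nonterminals (Y1, Y2, …): affected rules were Start → X X1 Start; Start → X2 X3 Start X4.

Start -> ) | X Y1 | X2 Y2; X -> X2 X5 | X3 X5 | id | *; X1 -> (; X2 -> *; X3 -> id; X4 -> ); X5 -> +; Y1 -> X1 Start; Y2 -> X3 Y3; Y3 -> Start X4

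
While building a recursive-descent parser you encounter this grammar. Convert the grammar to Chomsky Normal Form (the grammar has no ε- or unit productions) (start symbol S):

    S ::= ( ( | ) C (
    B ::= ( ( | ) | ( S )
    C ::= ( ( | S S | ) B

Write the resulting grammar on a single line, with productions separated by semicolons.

S ::= X1 X1 | X2 Y1; B ::= X1 X1 | ) | X1 Y2; C ::= X1 X1 | S S | X2 B; X1 ::= (; X2 ::= ); Y1 ::= C X1; Y2 ::= S X2

Introduce a nonterminal for each terminal appearing in a rule of length ≥ 2: X1 → (, X2 → ).
Binarize each right-hand side of length ≥ 3 by chaining fresh nonterminals (Y1, Y2, …): affected rules were S → X2 C X1; B → X1 S X2.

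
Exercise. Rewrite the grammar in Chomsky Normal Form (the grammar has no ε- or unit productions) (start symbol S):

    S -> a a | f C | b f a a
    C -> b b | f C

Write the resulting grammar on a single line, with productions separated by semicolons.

S -> X1 X1 | X2 C | X3 Y1; C -> X3 X3 | X2 C; X1 -> a; X2 -> f; X3 -> b; Y1 -> X2 Y2; Y2 -> X1 X1

Introduce a nonterminal for each terminal appearing in a rule of length ≥ 2: X1 → a, X2 → f, X3 → b.
Binarize each right-hand side of length ≥ 3 by chaining fresh nonterminals (Y1, Y2, …): affected rules were S → X3 X2 X1 X1.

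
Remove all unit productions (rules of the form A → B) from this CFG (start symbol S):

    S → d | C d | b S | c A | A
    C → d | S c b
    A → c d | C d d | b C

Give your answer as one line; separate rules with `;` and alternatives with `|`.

Unit pairs: S ⇒* {A}.
Replace each nonterminal's rules with the union of the non-unit rules of every nonterminal it unit-derives.

S → d | C d | b S | c A | c d | C d d | b C; C → d | S c b; A → c d | C d d | b C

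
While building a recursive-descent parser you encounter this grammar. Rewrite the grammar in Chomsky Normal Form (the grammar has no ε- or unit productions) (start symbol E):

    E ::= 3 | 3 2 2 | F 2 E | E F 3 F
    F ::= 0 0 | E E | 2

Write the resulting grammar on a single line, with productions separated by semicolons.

E ::= 3 | X1 Y1 | F Y2 | E Y3; F ::= X3 X3 | E E | 2; X1 ::= 3; X2 ::= 2; X3 ::= 0; Y1 ::= X2 X2; Y2 ::= X2 E; Y3 ::= F Y4; Y4 ::= X1 F

Introduce a nonterminal for each terminal appearing in a rule of length ≥ 2: X1 → 3, X2 → 2, X3 → 0.
Binarize each right-hand side of length ≥ 3 by chaining fresh nonterminals (Y1, Y2, …): affected rules were E → X1 X2 X2; E → F X2 E; E → E F X1 F.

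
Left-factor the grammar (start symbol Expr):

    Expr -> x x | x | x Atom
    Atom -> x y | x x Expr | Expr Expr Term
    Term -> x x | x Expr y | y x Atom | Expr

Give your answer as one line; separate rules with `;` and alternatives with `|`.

Expr has alternatives sharing prefix 'x': factor to Expr → x Expr1 with Expr1 → x | ε | Atom.
Atom has alternatives sharing prefix 'x': factor to Atom → x Atom1 with Atom1 → y | x Expr.
Term has alternatives sharing prefix 'x': factor to Term → x Term1 with Term1 → x | Expr y.

Expr -> x Expr1; Atom -> Expr Expr Term | x Atom1; Term -> y x Atom | Expr | x Term1; Expr1 -> x | ε | Atom; Atom1 -> y | x Expr; Term1 -> x | Expr y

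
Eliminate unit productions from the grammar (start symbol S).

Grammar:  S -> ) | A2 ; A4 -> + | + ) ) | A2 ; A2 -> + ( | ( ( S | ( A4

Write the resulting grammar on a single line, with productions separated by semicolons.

Unit pairs: A4 ⇒* {A2}; S ⇒* {A2}.
For each unit pair (A, B), copy every non-unit production of B to A, then drop all unit productions.

S -> + ( | ( ( S | ( A4 | ); A4 -> + | + ) ) | + ( | ( ( S | ( A4; A2 -> + ( | ( ( S | ( A4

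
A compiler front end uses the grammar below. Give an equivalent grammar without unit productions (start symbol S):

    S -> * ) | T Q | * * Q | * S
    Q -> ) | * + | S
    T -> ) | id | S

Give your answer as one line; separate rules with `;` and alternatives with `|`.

Unit pairs: Q ⇒* {S}; T ⇒* {S}.
Replace each nonterminal's rules with the union of the non-unit rules of every nonterminal it unit-derives.

S -> * ) | T Q | * * Q | * S; Q -> * ) | T Q | * * Q | * S | ) | * +; T -> * ) | T Q | * * Q | * S | ) | id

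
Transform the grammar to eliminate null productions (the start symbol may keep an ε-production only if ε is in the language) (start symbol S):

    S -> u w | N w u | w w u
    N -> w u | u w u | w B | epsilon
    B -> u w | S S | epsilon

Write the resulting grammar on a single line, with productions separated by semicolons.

S -> u w | N w u | w u | w w u; N -> w u | u w u | w B | w; B -> u w | S S

Nullable set = {B, N}.
ε ∉ L(G), so no ε-production is kept.
Expand every rule over subsets of its nullable positions: S → N w u gives N w u | w u. N → w B gives w B | w.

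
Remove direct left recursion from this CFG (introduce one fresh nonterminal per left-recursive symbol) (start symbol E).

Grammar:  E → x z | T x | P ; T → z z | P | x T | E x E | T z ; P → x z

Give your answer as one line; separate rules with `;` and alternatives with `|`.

E → x z | T x | P; T → z z T' | P T' | x T T' | E x E T'; P → x z; T' → z T' | eps

Left recursion appears on T.
For T: α = {z}, β = {z z, P, x T, E x E}. Rewrite as T → β T' and T' → α T' | ε.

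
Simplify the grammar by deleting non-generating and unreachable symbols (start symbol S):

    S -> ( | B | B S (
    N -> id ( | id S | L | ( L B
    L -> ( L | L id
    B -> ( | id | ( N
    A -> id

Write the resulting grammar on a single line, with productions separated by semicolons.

Generating nonterminals: {A, B, N, S}.
Reachable from S after that: {B, N, S}.
Removed useless symbols: {A, L} and every production mentioning them.

S -> ( | B | B S (; N -> id ( | id S; B -> ( | id | ( N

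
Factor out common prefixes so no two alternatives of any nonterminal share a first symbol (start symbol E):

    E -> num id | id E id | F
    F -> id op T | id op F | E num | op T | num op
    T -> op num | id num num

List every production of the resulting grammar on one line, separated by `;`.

E -> num id | id E id | F; F -> E num | op T | num op | id op F'; T -> op num | id num num; F' -> T | F

F has alternatives sharing prefix 'id op': factor to F → id op F' with F' → T | F.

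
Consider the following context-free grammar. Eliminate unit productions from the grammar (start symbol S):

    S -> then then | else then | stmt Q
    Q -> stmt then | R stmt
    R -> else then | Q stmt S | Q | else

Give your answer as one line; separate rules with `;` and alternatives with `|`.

Unit pairs: R ⇒* {Q}.
For each unit pair (A, B), copy every non-unit production of B to A, then drop all unit productions.

S -> then then | else then | stmt Q; Q -> stmt then | R stmt; R -> stmt then | R stmt | else then | Q stmt S | else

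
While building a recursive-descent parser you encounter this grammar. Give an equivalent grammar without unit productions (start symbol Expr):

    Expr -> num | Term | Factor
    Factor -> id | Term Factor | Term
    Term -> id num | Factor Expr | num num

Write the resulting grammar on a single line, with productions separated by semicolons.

Expr -> id num | Factor Expr | num num | id | Term Factor | num; Factor -> id num | Factor Expr | num num | id | Term Factor; Term -> id num | Factor Expr | num num

Unit pairs: Expr ⇒* {Factor, Term}; Factor ⇒* {Term}.
For each unit pair (A, B), copy every non-unit production of B to A, then drop all unit productions.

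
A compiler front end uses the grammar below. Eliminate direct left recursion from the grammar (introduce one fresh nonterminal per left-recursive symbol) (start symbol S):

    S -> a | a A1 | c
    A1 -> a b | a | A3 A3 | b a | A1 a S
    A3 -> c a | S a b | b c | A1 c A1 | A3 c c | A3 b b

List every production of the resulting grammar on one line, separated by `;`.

S -> a | a A1 | c; A1 -> a b A1' | a A1' | A3 A3 A1' | b a A1'; A3 -> c a A3' | S a b A3' | b c A3' | A1 c A1 A3'; A1' -> a S A1' | eps; A3' -> c c A3' | b b A3' | eps

Directly left-recursive nonterminals: A1, A3.
For A1: α = {a S}, β = {a b, a, A3 A3, b a}. Rewrite as A1 → β A1' and A1' → α A1' | ε.
For A3: α = {c c, b b}, β = {c a, S a b, b c, A1 c A1}. Rewrite as A3 → β A3' and A3' → α A3' | ε.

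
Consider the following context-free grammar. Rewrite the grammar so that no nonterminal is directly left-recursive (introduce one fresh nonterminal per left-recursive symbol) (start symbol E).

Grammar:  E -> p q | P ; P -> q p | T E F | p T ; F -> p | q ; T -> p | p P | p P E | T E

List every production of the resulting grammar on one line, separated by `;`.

Directly left-recursive nonterminal: T.
For T: α = {E}, β = {p, p P, p P E}. Rewrite as T → β T' and T' → α T' | ε.

E -> p q | P; P -> q p | T E F | p T; F -> p | q; T -> p T' | p P T' | p P E T'; T' -> E T' | ε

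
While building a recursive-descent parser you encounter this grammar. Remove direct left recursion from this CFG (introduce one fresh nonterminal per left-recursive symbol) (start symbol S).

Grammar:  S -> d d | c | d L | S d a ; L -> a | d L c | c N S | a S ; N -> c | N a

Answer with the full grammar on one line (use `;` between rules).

S -> d d S' | c S' | d L S'; L -> a | d L c | c N S | a S; N -> c N'; S' -> d a S' | epsilon; N' -> a N' | epsilon

S, N are directly left-recursive.
For S: α = {d a}, β = {d d, c, d L}. Rewrite as S → β S' and S' → α S' | ε.
For N: α = {a}, β = {c}. Rewrite as N → β N' and N' → α N' | ε.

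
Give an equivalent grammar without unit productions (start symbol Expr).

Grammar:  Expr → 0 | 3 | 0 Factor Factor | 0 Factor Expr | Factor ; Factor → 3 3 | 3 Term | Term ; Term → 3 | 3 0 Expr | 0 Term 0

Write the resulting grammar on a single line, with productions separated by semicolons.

Unit pairs: Expr ⇒* {Factor, Term}; Factor ⇒* {Term}.
For each unit pair (A, B), copy every non-unit production of B to A, then drop all unit productions.

Expr → 3 | 3 0 Expr | 0 Term 0 | 3 3 | 3 Term | 0 | 0 Factor Factor | 0 Factor Expr; Factor → 3 | 3 0 Expr | 0 Term 0 | 3 3 | 3 Term; Term → 3 | 3 0 Expr | 0 Term 0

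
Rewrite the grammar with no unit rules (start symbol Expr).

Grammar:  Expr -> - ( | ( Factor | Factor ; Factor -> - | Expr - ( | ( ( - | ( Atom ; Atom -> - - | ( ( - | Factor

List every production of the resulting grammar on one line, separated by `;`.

Unit pairs: Atom ⇒* {Factor}; Expr ⇒* {Factor}.
Replace each nonterminal's rules with the union of the non-unit rules of every nonterminal it unit-derives.

Expr -> - | Expr - ( | ( ( - | ( Atom | - ( | ( Factor; Factor -> - | Expr - ( | ( ( - | ( Atom; Atom -> - - | ( ( - | - | Expr - ( | ( Atom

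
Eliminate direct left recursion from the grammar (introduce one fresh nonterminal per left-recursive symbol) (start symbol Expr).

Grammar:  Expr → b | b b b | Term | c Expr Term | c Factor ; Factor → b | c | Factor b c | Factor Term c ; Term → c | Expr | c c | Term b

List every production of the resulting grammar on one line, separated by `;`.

Expr → b | b b b | Term | c Expr Term | c Factor; Factor → b Factor1 | c Factor1; Term → c Term1 | Expr Term1 | c c Term1; Factor1 → b c Factor1 | Term c Factor1 | ε; Term1 → b Term1 | ε

Factor, Term are directly left-recursive.
For Factor: α = {b c, Term c}, β = {b, c}. Rewrite as Factor → β Factor1 and Factor1 → α Factor1 | ε.
For Term: α = {b}, β = {c, Expr, c c}. Rewrite as Term → β Term1 and Term1 → α Term1 | ε.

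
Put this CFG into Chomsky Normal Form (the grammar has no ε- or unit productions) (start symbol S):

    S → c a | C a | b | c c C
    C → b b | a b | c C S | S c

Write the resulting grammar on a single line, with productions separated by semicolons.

S → X1 X2 | C X2 | b | X1 Y1; C → X3 X3 | X2 X3 | X1 Y2 | S X1; X1 → c; X2 → a; X3 → b; Y1 → X1 C; Y2 → C S

Introduce a nonterminal for each terminal appearing in a rule of length ≥ 2: X1 → c, X2 → a, X3 → b.
Binarize each right-hand side of length ≥ 3 by chaining fresh nonterminals (Y1, Y2, …): affected rules were S → X1 X1 C; C → X1 C S.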